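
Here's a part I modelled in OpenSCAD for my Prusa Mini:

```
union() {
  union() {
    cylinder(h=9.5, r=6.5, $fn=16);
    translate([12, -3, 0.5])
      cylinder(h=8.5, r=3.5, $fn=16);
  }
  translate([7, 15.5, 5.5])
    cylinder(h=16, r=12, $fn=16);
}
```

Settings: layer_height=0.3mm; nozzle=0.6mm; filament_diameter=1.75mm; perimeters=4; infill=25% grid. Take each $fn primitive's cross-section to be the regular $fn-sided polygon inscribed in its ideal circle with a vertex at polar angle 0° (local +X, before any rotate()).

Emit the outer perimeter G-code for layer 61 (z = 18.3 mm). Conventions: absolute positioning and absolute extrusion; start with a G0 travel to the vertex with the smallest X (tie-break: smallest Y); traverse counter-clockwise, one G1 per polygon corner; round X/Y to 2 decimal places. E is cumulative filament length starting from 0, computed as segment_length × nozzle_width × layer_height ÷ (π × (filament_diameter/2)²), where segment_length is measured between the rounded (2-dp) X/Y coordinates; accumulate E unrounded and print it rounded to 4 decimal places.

At z = 18.3 mm: the cylinder does not reach this height (z outside [0, 9.5]); the cylinder at (12, -3) does not reach this height (z outside [0.5, 9]); Combining (union): nothing is present at this height; the cylinder at (7, 15.5): section is a regular 16-gon, circumradius r=12; Merging all regions: only the r=12 cylinder at (7, 15.5) is present, so the union is just that shape — 1 connected region. The outline is a single polygon with 16 vertices. Extrusion per mm of travel: 0.6 × 0.3 / (π × 0.875²) = 0.074835. Accumulating E over each segment gives final E = 5.6076.

G0 X-5.00 Y15.50 Z18.30
G1 X-4.09 Y10.91 E0.3502
G1 X-1.49 Y7.01 E0.7009
G1 X2.41 Y4.41 E1.0517
G1 X7.00 Y3.50 E1.4019
G1 X11.59 Y4.41 E1.7521
G1 X15.49 Y7.01 E2.1028
G1 X18.09 Y10.91 E2.4536
G1 X19.00 Y15.50 E2.8038
G1 X18.09 Y20.09 E3.1540
G1 X15.49 Y23.99 E3.5047
G1 X11.59 Y26.59 E3.8555
G1 X7.00 Y27.50 E4.2057
G1 X2.41 Y26.59 E4.5559
G1 X-1.49 Y23.99 E4.9066
G1 X-4.09 Y20.09 E5.2574
G1 X-5.00 Y15.50 E5.6076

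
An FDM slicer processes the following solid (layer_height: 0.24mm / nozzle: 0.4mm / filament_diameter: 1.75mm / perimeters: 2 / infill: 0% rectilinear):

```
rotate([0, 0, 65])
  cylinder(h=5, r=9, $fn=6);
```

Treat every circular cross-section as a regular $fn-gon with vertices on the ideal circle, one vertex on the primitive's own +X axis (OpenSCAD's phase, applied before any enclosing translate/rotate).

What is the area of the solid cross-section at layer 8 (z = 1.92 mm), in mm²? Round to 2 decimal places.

At z = 1.92 mm: the r=9 cylinder gives a regular 6-gon of circumradius 9 (constant along its height) (area = (6/2)·9.000²·sin(360°/6) = 210.44 mm²); (whole slice rotated 65° about Z — lengths, areas and connectivity unchanged). Overall, the cross-section is a single solid region. Net area = 210.44 mm².

210.44 mm²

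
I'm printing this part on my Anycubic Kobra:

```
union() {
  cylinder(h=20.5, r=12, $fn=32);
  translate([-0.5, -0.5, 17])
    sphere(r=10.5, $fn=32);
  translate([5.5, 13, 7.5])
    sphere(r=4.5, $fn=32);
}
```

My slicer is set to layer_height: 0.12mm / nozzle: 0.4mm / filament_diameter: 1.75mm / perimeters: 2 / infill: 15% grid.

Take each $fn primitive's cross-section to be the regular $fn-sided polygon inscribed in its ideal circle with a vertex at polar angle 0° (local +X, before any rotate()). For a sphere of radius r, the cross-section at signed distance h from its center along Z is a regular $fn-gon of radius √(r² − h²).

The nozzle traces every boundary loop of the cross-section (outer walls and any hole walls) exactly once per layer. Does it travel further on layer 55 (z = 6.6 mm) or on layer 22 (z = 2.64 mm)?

layer 55 (z = 6.6 mm)

Layer 55 (z = 6.6): the r=12 cylinder gives a regular 32-gon of circumradius 12 (constant along its height) (perimeter = 2·32·12.000·sin(180°/32) = 75.28 mm); the r=10.5 sphere at (-0.5, -0.5) slices to a regular 32-gon of circumradius 1.446 (√(r²−h²) with h=10.4 from center) (perimeter = 2·32·1.446·sin(180°/32) = 9.07 mm); the sphere at (5.5, 13): section is a regular 32-gon, circumradius = √(r²−h²) = √(4.5²−0.9²) = 4.409 (perimeter = 2·32·4.409·sin(180°/32) = 27.66 mm); Merging all regions: the regions partially overlap (shared area 17.33 mm²), so the edge portions inside another operand are dropped and the merged outline is re-measured after clipping — boundary = 87.85 mm. So its perimeter = 87.85 mm. Layer 22 (z = 2.64): the cylinder: section is a regular 32-gon, circumradius r=12 (perimeter = 2·32·12.000·sin(180°/32) = 75.28 mm); the sphere at (-0.5, -0.5) is absent (|z−center|=14.360 > r=10.5); the sphere at (5.5, 13) is not intersected at this z (|z−center|=4.860 > r=4.5); Taking the union: only the r=12 cylinder is present, so the union is just that shape — boundary = 75.28 mm. So its perimeter = 75.28 mm. Layer 55 is larger (87.85 vs 75.28 mm).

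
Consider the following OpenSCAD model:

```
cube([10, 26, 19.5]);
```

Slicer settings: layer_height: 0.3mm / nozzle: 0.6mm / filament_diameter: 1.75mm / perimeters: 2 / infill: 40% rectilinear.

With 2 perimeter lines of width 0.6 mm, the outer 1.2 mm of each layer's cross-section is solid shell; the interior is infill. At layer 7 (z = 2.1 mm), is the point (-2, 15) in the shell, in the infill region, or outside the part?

outside

At z = 2.1 mm: the 10×26 cube contributes its full rectangle. Overall, the cross-section is a single solid region. The nearest boundary edge runs (0.00, 26.00)→(0.00, 0.00); distance from the point to it = 2.00 mm. The point is not inside any of the regions above, so it lies outside the cross-section (2.00 mm from the nearest boundary).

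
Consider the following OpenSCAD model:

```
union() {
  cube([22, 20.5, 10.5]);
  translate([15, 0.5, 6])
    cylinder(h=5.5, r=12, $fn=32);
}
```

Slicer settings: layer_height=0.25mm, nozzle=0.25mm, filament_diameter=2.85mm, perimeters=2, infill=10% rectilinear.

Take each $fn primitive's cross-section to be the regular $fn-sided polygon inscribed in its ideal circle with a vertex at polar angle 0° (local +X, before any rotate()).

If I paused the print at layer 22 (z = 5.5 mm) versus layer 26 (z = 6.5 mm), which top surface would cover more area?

layer 26 (z = 6.5 mm)

Layer 22 (z = 5.5): the cube (footprint 22×20.5) is included at this height (area 451.00 mm²); the cylinder at (15, 0.5) is absent (z outside [6, 11.5]); Merging all regions: only the 22×20.5 cube is present, so the union is just that shape — area = 451.00 mm². So its area = 451.00 mm². Layer 26 (z = 6.5): the 22×20.5 cube contributes its full rectangle (area 451.00 mm²); the r=12 cylinder at (15, 0.5) contributes a regular 32-gon of circumradius 12 (area = (32/2)·12.000²·sin(360°/32) = 449.49 mm²); Taking the union: the regions partially overlap — summed areas 900.49 mm² minus the doubly-counted overlap 200.54 mm² gives 699.95 mm² — area = 699.95 mm². So its area = 699.95 mm². Layer 26 is larger (699.95 vs 451.00 mm²).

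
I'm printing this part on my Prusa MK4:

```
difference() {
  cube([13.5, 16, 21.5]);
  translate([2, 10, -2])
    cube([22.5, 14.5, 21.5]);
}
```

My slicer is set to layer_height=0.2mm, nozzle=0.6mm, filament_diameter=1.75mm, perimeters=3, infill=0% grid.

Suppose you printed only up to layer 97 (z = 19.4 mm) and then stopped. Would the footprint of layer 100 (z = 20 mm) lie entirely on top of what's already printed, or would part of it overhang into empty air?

part overhangs

Compare the two slices. At z = 19.4: the cube (footprint 13.5×16) is included at this height (area 216.00 mm²); the 22.5×14.5 cube at (2, 10) contributes its full rectangle (area 326.25 mm²); Taking the first minus the rest: starting from the 13.5×16 cube (216.00 mm²), the 22.5×14.5 cube at (2, 10) partially overlaps it — only the 69.00 mm² overlap (of its 326.25 mm²) is removed, clipping the outline — area = 147.00 mm². At z = 20: the 13.5×16 cube contributes its full rectangle (area 216.00 mm²); the cube at (2, 10) is not intersected at this z (z outside [-2, 19.5]); Subtracting the remaining from the first: none of the subtracted shapes is present at this height, so the 13.5×16 cube is unchanged — area = 216.00 mm². Checking containment: at z = 20 the cross-section extends beyond the z = 19.4 cross-section by about 69.00 mm².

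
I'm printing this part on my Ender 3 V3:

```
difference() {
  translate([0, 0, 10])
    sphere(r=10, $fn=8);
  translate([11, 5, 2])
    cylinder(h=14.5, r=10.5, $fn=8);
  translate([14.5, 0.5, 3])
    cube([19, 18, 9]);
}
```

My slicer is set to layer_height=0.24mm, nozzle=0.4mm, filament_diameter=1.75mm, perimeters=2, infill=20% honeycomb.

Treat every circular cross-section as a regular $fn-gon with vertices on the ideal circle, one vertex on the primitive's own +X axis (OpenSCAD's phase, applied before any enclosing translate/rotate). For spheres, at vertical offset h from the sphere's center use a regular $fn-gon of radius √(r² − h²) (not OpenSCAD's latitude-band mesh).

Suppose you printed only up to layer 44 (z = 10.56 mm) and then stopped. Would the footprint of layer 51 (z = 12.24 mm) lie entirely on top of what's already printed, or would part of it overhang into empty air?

Compare the two slices. At z = 10.56: the r=10 sphere slices to a regular 8-gon of circumradius 9.984 (√(r²−h²) with h=0.56 from center) (area = (8/2)·9.984²·sin(360°/8) = 281.96 mm²); the r=10.5 cylinder at (11, 5) contributes a regular 8-gon of circumradius 10.5 (area = (8/2)·10.500²·sin(360°/8) = 311.83 mm²); the cube at (14.5, 0.5) (footprint 19×18) is included at this height (area 342.00 mm²); After the difference (first − rest): starting from the r=10 sphere (281.96 mm²), the r=10.5 cylinder at (11, 5) partially overlaps it — only the 77.04 mm² overlap (of its 311.83 mm²) is removed, clipping the outline; the 19×18 cube at (14.5, 0.5) misses the remaining region (no effect) — area = 204.92 mm². At z = 12.24: the r=10 sphere slices to a regular 8-gon of circumradius 9.746 (√(r²−h²) with h=2.24 from center) (area = (8/2)·9.746²·sin(360°/8) = 268.65 mm²); the r=10.5 cylinder at (11, 5) gives a regular 8-gon of circumradius 10.5 (constant along its height) (area = (8/2)·10.500²·sin(360°/8) = 311.83 mm²); the cube at (14.5, 0.5) does not reach this height (z outside [3, 12]); After the difference (first − rest): starting from the r=10 sphere (268.65 mm²), the r=10.5 cylinder at (11, 5) partially overlaps it — only the 73.20 mm² overlap (of its 311.83 mm²) is removed, clipping the outline — area = 195.45 mm². Checking containment: the cross-section at z = 12.24 is a subset of the cross-section at z = 10.56.

entirely on top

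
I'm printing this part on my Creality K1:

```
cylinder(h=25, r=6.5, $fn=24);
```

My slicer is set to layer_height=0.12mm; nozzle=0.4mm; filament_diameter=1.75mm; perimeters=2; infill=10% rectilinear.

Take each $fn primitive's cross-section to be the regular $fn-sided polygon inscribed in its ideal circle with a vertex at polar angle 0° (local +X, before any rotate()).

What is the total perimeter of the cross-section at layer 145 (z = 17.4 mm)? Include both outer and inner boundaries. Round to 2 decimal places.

At z = 17.4 mm: the r=6.5 cylinder gives a regular 24-gon of circumradius 6.5 (constant along its height) (perimeter = 2·24·6.500·sin(180°/24) = 40.72 mm). Overall, the cross-section is a single solid region. Total boundary length (outer) = 40.72 mm.

40.72 mm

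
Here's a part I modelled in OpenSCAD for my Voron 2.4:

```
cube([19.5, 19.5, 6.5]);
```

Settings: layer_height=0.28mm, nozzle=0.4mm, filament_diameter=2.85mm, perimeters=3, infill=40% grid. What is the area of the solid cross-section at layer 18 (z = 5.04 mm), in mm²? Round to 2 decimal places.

380.25 mm²

At z = 5.04 mm: the 19.5×19.5 cube contributes its full rectangle (area 380.25 mm²). Overall, the cross-section is a single solid region. Net area = 380.25 mm².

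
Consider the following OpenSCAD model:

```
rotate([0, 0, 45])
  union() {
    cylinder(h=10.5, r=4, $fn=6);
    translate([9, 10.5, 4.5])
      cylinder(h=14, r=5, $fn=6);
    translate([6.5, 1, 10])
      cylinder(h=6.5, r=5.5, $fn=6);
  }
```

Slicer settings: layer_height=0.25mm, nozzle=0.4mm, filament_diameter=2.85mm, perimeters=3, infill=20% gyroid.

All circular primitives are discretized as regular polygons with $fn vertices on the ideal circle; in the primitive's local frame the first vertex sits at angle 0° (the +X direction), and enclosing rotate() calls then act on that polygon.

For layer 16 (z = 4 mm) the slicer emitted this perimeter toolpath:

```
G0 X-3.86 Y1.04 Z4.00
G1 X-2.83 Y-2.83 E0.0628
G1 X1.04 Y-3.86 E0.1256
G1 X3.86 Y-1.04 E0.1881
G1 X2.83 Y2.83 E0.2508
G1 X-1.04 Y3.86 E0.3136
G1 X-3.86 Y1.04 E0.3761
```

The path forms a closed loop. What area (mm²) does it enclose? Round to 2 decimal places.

Apply the shoelace formula to the sequence of (X, Y) vertices; enclosed area = 41.55 mm².

41.55 mm²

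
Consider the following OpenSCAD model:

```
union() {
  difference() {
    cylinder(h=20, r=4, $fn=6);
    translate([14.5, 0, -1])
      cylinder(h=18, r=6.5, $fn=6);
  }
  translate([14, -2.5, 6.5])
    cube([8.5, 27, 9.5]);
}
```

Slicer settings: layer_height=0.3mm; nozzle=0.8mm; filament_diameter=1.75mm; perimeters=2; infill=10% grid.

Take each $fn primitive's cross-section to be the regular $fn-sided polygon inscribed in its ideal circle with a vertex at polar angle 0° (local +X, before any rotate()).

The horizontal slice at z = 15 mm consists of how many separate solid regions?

At z = 15 mm: the cylinder: section is a regular 6-gon, circumradius r=4; the r=6.5 cylinder at (14.5, 0) contributes a regular 6-gon of circumradius 6.5; Taking the first minus the rest: starting from the r=4 cylinder, the r=6.5 cylinder at (14.5, 0) misses the remaining region (no effect) — 1 connected region; the cube at (14, -2.5) is present — its section is the full 8.5×27 rectangle; Taking the union: the 2 present regions are separate (no shared area or edge), so areas and boundary lengths simply add and each stays a separate island — 2 connected regions. The result has 2 disconnected regions.

2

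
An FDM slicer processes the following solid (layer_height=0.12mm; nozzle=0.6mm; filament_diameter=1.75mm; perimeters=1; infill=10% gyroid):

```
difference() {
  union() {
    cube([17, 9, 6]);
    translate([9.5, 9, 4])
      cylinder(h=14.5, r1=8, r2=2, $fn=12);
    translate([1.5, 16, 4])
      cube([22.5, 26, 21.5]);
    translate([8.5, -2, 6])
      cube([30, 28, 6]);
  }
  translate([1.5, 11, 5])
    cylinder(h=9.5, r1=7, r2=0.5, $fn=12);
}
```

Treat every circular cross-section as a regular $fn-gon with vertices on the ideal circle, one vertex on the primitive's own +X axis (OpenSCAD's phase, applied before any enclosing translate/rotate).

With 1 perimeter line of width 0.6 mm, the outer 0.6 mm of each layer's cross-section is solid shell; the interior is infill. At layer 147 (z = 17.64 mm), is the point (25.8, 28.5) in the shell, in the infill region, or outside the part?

outside

At z = 17.64 mm: the cube is not intersected at this z (z outside [0, 6]); the cone at (9.5, 9) (r1=8→r2=2) has section circumradius 2.356 here — a regular 12-gon; the cube at (1.5, 16) (footprint 22.5×26) is included at this height; the cube at (8.5, -2) is not intersected at this z (z outside [6, 12]); Combining (union): the 2 present regions are separate (no shared area or edge), so areas and boundary lengths simply add and each stays a separate island — 2 connected regions; the cone at (1.5, 11) does not reach this height (z outside [5, 14.5]); After the difference (first − rest): none of the subtracted shapes is present at this height, so that combined region is unchanged — 2 connected regions. Overall, the cross-section has 2 separate islands. The nearest boundary edge runs (24.00, 42.00)→(24.00, 16.00); distance from the point to it = 1.80 mm. The point is not inside any of the regions above, so it lies outside the cross-section (1.80 mm from the nearest boundary).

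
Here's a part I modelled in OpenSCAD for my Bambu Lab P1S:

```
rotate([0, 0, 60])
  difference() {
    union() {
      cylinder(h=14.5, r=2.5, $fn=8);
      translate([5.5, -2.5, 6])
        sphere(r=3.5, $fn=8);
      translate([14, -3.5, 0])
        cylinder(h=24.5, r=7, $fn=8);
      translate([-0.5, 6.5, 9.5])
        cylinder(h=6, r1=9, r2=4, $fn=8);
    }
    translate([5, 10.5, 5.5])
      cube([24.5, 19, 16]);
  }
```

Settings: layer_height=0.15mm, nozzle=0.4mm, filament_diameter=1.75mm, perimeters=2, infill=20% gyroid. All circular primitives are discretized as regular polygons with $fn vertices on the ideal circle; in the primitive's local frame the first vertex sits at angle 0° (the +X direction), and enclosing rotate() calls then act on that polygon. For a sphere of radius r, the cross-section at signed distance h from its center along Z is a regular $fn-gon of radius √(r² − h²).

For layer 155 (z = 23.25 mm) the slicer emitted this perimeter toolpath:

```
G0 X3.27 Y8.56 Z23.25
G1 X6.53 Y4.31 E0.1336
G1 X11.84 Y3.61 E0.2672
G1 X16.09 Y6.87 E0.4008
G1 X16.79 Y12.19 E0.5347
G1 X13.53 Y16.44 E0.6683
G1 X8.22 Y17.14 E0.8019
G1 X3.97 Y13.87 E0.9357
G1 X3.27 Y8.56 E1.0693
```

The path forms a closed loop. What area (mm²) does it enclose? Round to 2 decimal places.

Apply the shoelace formula to the sequence of (X, Y) vertices; enclosed area = 138.62 mm².

138.62 mm²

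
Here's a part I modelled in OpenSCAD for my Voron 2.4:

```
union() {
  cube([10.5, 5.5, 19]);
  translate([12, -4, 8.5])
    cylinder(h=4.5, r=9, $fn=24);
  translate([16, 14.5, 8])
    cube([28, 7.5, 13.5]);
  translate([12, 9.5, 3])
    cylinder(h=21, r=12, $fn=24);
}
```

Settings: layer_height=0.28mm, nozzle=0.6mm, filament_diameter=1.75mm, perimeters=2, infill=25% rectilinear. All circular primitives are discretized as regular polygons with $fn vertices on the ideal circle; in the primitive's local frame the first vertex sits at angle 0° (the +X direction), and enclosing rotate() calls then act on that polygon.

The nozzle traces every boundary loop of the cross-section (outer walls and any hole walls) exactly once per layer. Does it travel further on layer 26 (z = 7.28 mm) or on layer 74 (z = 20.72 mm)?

Layer 26 (z = 7.28): the cube (footprint 10.5×5.5) is included at this height (perimeter 32.00 mm); the cylinder at (12, -4) is absent (z outside [8.5, 13]); the cube at (16, 14.5) is not intersected at this z (z outside [8, 21.5]); the r=12 cylinder at (12, 9.5) contributes a regular 24-gon of circumradius 12 (perimeter = 2·24·12.000·sin(180°/24) = 75.18 mm); Merging all regions: the regions partially overlap (shared area 44.76 mm²), so the edge portions inside another operand are dropped and the merged outline is re-measured after clipping — boundary = 79.34 mm. So its perimeter = 79.34 mm. Layer 74 (z = 20.72): the cube is absent (z outside [0, 19]); the cylinder at (12, -4) does not reach this height (z outside [8.5, 13]); the cube at (16, 14.5) is present — its section is the full 28×7.5 rectangle (perimeter 71.00 mm); the r=12 cylinder at (12, 9.5) gives a regular 24-gon of circumradius 12 (constant along its height) (perimeter = 2·24·12.000·sin(180°/24) = 75.18 mm); Merging all regions: the regions partially overlap (shared area 27.13 mm²), so the edge portions inside another operand are dropped and the merged outline is re-measured after clipping — boundary = 123.64 mm. So its perimeter = 123.64 mm. Layer 74 is larger (123.64 vs 79.34 mm).

layer 74 (z = 20.72 mm)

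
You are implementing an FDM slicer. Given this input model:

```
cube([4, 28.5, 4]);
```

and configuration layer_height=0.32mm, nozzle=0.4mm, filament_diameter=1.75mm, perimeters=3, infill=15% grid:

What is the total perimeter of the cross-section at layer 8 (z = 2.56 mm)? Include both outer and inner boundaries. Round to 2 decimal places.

65.00 mm

At z = 2.56 mm: the 4×28.5 cube contributes its full rectangle (perimeter 65.00 mm). Overall, the cross-section is a single solid region. Total boundary length (outer) = 65.00 mm.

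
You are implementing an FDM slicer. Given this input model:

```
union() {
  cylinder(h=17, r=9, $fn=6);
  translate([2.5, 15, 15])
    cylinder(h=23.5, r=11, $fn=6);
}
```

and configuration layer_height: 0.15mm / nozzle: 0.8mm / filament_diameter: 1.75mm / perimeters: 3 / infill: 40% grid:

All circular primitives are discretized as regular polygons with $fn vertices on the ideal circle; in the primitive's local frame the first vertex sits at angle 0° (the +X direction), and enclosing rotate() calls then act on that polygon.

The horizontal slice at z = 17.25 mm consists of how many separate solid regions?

At z = 17.25 mm: the cylinder is absent (z outside [0, 17]); the r=11 cylinder at (2.5, 15) contributes a regular 6-gon of circumradius 11; Combining (union): only the r=11 cylinder at (2.5, 15) is present, so the union is just that shape — 1 connected region. The result has 1 disconnected region.

1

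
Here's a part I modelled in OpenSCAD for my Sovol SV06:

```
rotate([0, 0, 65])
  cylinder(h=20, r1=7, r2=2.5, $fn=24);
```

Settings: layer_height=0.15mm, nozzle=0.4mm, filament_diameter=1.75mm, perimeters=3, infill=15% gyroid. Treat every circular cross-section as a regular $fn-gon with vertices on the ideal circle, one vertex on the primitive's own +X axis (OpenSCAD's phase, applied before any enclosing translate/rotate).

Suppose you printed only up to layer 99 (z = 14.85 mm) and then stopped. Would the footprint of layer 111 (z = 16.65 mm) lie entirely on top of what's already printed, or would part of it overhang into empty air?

Compare the two slices. At z = 14.85: the cone contributes a regular 24-gon of circumradius 3.659 (interpolated between r1=7 and r2=2.5 at t=0.742) (area = (24/2)·3.659²·sin(360°/24) = 41.58 mm²); (rotated 65° about Z; rotation is an isometry so areas/perimeters/island counts are preserved). At z = 16.65: the cone (r1=7→r2=2.5) has section circumradius 3.254 here — a regular 24-gon (area = (24/2)·3.254²·sin(360°/24) = 32.88 mm²); (whole slice rotated 65° about Z — lengths, areas and connectivity unchanged). Checking containment: the cross-section at z = 16.65 is a subset of the cross-section at z = 14.85.

entirely on top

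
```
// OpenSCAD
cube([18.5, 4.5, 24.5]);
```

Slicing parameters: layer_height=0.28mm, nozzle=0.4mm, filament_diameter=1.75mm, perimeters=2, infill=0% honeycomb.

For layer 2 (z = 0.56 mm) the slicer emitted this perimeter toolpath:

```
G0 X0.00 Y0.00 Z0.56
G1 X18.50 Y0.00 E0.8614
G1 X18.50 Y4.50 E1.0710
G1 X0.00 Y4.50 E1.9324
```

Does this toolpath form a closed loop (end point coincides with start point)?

Start point (G0): (0.00, 0.00). End point (last G1): the path does not return to the start — open.

no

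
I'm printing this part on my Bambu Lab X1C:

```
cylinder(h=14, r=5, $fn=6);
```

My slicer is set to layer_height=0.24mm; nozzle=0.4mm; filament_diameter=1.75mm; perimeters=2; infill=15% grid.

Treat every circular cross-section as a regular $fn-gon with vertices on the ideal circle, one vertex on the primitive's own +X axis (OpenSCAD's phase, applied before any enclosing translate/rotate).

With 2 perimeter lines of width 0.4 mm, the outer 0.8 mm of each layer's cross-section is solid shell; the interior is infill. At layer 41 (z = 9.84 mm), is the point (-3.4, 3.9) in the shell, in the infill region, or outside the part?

outside

At z = 9.84 mm: the r=5 cylinder contributes a regular 6-gon of circumradius 5. Overall, the cross-section is a single solid region. The nearest boundary edge runs (-2.50, 4.33)→(-5.00, 0.00); distance from the point to it = 0.56 mm. The point is not inside any of the regions above, so it lies outside the cross-section (0.56 mm from the nearest boundary).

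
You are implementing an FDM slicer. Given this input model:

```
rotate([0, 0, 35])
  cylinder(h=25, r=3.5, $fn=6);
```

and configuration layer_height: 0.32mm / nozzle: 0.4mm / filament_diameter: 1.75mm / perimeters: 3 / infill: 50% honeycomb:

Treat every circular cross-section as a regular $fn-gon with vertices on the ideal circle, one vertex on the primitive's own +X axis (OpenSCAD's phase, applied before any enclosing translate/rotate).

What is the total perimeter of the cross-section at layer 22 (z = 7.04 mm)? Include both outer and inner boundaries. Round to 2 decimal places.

At z = 7.04 mm: the r=3.5 cylinder contributes a regular 6-gon of circumradius 3.5 (perimeter = 2·6·3.500·sin(180°/6) = 21.00 mm); (whole slice rotated 35° about Z — lengths, areas and connectivity unchanged). Overall, the cross-section is a single solid region. Total boundary length (outer) = 21.00 mm.

21.00 mm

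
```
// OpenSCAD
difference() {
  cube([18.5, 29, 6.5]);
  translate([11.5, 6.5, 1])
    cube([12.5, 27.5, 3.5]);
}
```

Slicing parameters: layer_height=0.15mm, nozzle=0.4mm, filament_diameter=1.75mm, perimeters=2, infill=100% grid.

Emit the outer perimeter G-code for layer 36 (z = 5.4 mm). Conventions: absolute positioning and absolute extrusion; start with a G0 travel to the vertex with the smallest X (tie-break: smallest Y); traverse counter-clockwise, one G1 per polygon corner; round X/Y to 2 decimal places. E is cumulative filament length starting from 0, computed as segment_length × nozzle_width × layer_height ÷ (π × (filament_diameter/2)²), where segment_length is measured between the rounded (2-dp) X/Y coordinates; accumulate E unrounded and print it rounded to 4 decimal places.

G0 X0.00 Y0.00 Z5.40
G1 X18.50 Y0.00 E0.4615
G1 X18.50 Y29.00 E1.1849
G1 X0.00 Y29.00 E1.6464
G1 X0.00 Y0.00 E2.3698

At z = 5.4 mm: the 18.5×29 cube contributes its full rectangle; the cube at (11.5, 6.5) is absent (z outside [1, 4.5]); After the difference (first − rest): none of the subtracted shapes is present at this height, so the 18.5×29 cube is unchanged — 1 connected region. The outline is a single polygon with 4 vertices. Extrusion per mm of travel: 0.4 × 0.15 / (π × 0.875²) = 0.024945. Accumulating E over each segment gives final E = 2.3698.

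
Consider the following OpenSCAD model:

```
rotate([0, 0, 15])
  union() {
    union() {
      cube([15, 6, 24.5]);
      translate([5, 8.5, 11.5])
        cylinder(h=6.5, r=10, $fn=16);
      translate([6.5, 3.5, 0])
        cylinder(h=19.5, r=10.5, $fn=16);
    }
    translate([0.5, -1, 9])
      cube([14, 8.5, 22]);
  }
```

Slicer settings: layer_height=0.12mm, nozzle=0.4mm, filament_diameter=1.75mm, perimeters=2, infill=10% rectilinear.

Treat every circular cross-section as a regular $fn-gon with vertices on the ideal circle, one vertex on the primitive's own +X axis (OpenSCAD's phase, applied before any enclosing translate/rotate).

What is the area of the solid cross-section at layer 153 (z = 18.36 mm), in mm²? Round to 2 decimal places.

At z = 18.36 mm: the cube (footprint 15×6) is included at this height (area 90.00 mm²); the cylinder at (5, 8.5) does not reach this height (z outside [11.5, 18]); the r=10.5 cylinder at (6.5, 3.5) contributes a regular 16-gon of circumradius 10.5 (area = (16/2)·10.500²·sin(360°/16) = 337.53 mm²); Combining (union): the 15×6 cube lies entirely inside the r=10.5 cylinder at (6.5, 3.5), so the union is just the r=10.5 cylinder at (6.5, 3.5) — area = 337.53 mm²; the cube at (0.5, -1) (footprint 14×8.5) is included at this height (area 119.00 mm²); Taking the union: the 14×8.5 cube at (0.5, -1) lies entirely inside the result so far, so the union is just the result so far — area = 337.53 mm²; (whole slice rotated 15° about Z — lengths, areas and connectivity unchanged). Overall, the cross-section is a single solid region. Net area = 337.53 mm².

337.53 mm²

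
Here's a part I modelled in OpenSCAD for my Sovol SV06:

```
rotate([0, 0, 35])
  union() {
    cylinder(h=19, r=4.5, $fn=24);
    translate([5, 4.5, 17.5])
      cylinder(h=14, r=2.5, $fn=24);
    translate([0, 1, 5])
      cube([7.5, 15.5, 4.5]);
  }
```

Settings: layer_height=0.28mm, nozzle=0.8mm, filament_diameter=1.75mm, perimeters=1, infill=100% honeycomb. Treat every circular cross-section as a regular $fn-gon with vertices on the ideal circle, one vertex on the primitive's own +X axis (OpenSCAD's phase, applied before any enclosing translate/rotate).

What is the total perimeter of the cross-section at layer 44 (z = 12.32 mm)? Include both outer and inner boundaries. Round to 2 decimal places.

28.19 mm

At z = 12.32 mm: the r=4.5 cylinder contributes a regular 24-gon of circumradius 4.5 (perimeter = 2·24·4.500·sin(180°/24) = 28.19 mm); the cylinder at (5, 4.5) is absent (z outside [17.5, 31.5]); the cube at (0, 1) is not intersected at this z (z outside [5, 9.5]); Merging all regions: only the r=4.5 cylinder is present, so the union is just that shape — boundary = 28.19 mm; (whole slice rotated 35° about Z — lengths, areas and connectivity unchanged). Overall, the cross-section is a single solid region. Total boundary length (outer) = 28.19 mm.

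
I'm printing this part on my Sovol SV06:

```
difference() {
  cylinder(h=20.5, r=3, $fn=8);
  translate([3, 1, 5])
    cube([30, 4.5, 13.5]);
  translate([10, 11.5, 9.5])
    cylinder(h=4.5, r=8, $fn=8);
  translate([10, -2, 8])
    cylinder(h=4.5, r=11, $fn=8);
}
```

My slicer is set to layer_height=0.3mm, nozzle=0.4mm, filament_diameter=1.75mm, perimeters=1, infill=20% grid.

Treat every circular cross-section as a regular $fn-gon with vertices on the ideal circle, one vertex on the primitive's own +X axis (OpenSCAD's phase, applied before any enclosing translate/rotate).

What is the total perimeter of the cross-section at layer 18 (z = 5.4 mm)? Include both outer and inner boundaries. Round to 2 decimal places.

18.37 mm

At z = 5.4 mm: the r=3 cylinder contributes a regular 8-gon of circumradius 3 (perimeter = 2·8·3.000·sin(180°/8) = 18.37 mm); the cube at (3, 1) (footprint 30×4.5) is included at this height (perimeter 69.00 mm); the cylinder at (10, 11.5) is absent (z outside [9.5, 14]); the cylinder at (10, -2) is not intersected at this z (z outside [8, 12.5]); Subtracting the remaining from the first: starting from the r=3 cylinder, the 30×4.5 cube at (3, 1) misses the remaining region (no effect) — boundary = 18.37 mm. Overall, the cross-section is a single solid region. Total boundary length (outer) = 18.37 mm.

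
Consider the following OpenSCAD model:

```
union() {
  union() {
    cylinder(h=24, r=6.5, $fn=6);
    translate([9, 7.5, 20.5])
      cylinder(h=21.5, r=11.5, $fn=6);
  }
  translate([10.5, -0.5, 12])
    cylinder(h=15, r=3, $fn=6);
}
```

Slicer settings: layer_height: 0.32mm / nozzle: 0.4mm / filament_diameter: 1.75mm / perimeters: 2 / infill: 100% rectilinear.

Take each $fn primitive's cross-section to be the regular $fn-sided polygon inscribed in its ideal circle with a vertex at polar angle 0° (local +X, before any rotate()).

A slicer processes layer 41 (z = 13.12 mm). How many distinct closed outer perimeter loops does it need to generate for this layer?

2

At z = 13.12 mm: the cylinder: section is a regular 6-gon, circumradius r=6.5; the cylinder at (9, 7.5) is absent (z outside [20.5, 42]); Combining (union): only the r=6.5 cylinder is present, so the union is just that shape — 1 connected region; the r=3 cylinder at (10.5, -0.5) gives a regular 6-gon of circumradius 3 (constant along its height); Merging all regions: the 2 present regions are separate (no shared area or edge), so areas and boundary lengths simply add and each stays a separate island — 2 connected regions. The result has 2 disconnected regions.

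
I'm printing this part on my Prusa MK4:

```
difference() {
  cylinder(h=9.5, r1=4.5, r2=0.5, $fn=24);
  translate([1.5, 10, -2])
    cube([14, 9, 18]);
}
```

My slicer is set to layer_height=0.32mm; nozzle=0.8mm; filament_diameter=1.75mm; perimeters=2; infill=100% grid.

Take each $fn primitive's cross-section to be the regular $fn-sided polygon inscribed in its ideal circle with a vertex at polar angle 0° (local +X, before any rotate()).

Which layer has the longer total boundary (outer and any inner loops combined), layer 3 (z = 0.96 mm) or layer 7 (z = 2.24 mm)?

Layer 3 (z = 0.96): the cone: at t=0.101 of its height the radius interpolates to r₁+(r₂−r₁)t = 4.096, giving a regular 24-gon of that circumradius (perimeter = 2·24·4.096·sin(180°/24) = 25.66 mm); the 14×9 cube at (1.5, 10) contributes its full rectangle (perimeter 46.00 mm); Subtracting the remaining from the first: starting from the cone, the 14×9 cube at (1.5, 10) misses the remaining region (no effect) — boundary = 25.66 mm. So its perimeter = 25.66 mm. Layer 7 (z = 2.24): the cone (r1=4.5→r2=0.5) has section circumradius 3.557 here — a regular 24-gon (perimeter = 2·24·3.557·sin(180°/24) = 22.28 mm); the cube at (1.5, 10) is present — its section is the full 14×9 rectangle (perimeter 46.00 mm); Taking the first minus the rest: starting from the cone, the 14×9 cube at (1.5, 10) misses the remaining region (no effect) — boundary = 22.28 mm. So its perimeter = 22.28 mm. Layer 3 is larger (25.66 vs 22.28 mm).

layer 3 (z = 0.96 mm)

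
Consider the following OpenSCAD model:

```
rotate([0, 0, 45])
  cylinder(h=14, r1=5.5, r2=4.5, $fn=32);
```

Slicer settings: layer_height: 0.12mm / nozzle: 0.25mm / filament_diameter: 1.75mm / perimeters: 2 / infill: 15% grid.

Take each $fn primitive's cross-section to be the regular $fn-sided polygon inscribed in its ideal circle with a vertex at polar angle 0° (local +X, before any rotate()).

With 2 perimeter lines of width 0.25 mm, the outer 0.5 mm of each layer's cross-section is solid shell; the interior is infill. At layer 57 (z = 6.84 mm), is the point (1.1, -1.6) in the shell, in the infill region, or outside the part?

infill

At z = 6.84 mm: the cone: at t=0.489 of its height the radius interpolates to r₁+(r₂−r₁)t = 5.011, giving a regular 32-gon of that circumradius; (rotated 45° about Z; rotation is an isometry so areas/perimeters/island counts are preserved). Overall, the cross-section is a single solid region. Undo the 45° rotation: the query point maps to (-0.354, -1.909) in the un-rotated model frame. The nearest boundary edge runs (-0.98, -4.92)→(-0.00, -5.01); distance from the point to it = 3.05 mm. The point is inside the cross-section and 3.05 mm from the nearest boundary — more than the 0.5 mm shell width (2 × 0.25), so it's in the infill interior.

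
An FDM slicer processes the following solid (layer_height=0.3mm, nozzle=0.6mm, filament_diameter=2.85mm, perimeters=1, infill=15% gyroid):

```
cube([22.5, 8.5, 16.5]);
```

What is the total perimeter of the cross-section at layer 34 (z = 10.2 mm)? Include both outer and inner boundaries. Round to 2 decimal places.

At z = 10.2 mm: the cube is present — its section is the full 22.5×8.5 rectangle (perimeter 62.00 mm). Overall, the cross-section is a single solid region. Total boundary length (outer) = 62.00 mm.

62.00 mm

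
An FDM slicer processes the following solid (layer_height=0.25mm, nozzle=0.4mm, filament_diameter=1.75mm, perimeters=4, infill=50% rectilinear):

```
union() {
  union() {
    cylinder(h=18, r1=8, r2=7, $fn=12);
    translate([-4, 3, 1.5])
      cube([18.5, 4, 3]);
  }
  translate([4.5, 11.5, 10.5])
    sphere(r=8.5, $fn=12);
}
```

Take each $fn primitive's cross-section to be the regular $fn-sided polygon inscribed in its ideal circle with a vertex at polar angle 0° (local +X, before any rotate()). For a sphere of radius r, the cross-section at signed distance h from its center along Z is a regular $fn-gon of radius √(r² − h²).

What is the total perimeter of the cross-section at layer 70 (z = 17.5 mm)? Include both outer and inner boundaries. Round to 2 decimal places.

73.61 mm

At z = 17.5 mm: the cone contributes a regular 12-gon of circumradius 7.028 (interpolated between r1=8 and r2=7 at t=0.972) (perimeter = 2·12·7.028·sin(180°/12) = 43.65 mm); the cube at (-4, 3) does not reach this height (z outside [1.5, 4.5]); Combining (union): only the cone is present, so the union is just that shape — boundary = 43.65 mm; the sphere at (4.5, 11.5): section is a regular 12-gon, circumradius = √(r²−h²) = √(8.5²−7²) = 4.822 (perimeter = 2·12·4.822·sin(180°/12) = 29.95 mm); Merging all regions: the 2 present regions are separate (no shared area or edge), so areas and boundary lengths simply add and each stays a separate island — boundary = 73.61 mm. Overall, the cross-section has 2 separate islands. Total boundary length (outer) = 73.61 mm.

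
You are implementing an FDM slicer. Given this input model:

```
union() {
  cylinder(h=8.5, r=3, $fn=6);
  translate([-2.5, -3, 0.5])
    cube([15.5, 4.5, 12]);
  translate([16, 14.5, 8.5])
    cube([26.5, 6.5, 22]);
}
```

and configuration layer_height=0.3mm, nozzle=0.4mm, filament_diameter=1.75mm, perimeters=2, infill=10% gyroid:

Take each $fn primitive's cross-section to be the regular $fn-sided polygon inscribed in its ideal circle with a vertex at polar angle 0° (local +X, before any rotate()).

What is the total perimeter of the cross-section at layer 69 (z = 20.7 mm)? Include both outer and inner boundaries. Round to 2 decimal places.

At z = 20.7 mm: the cylinder is not intersected at this z (z outside [0, 8.5]); the cube at (-2.5, -3) does not reach this height (z outside [0.5, 12.5]); the cube at (16, 14.5) is present — its section is the full 26.5×6.5 rectangle (perimeter 66.00 mm); Taking the union: only the 26.5×6.5 cube at (16, 14.5) is present, so the union is just that shape — boundary = 66.00 mm. Overall, the cross-section is a single solid region. Total boundary length (outer) = 66.00 mm.

66.00 mm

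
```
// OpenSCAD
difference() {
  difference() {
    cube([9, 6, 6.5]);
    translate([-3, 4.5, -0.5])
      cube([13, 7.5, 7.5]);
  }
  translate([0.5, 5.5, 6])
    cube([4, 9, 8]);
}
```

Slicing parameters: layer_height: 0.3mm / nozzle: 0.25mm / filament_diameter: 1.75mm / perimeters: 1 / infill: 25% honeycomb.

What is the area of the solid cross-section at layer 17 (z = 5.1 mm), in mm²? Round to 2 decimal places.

At z = 5.1 mm: the 9×6 cube contributes its full rectangle (area 54.00 mm²); the 13×7.5 cube at (-3, 4.5) contributes its full rectangle (area 97.50 mm²); Subtracting the remaining from the first: starting from the 9×6 cube (54.00 mm²), the 13×7.5 cube at (-3, 4.5) partially overlaps it — only the 13.50 mm² overlap (of its 97.50 mm²) is removed, clipping the outline — area = 40.50 mm²; the cube at (0.5, 5.5) is absent (z outside [6, 14]); Taking the first minus the rest: none of the subtracted shapes is present at this height, so that combined region is unchanged — area = 40.50 mm². Overall, the cross-section is a single solid region. Net area = 40.50 mm².

40.50 mm²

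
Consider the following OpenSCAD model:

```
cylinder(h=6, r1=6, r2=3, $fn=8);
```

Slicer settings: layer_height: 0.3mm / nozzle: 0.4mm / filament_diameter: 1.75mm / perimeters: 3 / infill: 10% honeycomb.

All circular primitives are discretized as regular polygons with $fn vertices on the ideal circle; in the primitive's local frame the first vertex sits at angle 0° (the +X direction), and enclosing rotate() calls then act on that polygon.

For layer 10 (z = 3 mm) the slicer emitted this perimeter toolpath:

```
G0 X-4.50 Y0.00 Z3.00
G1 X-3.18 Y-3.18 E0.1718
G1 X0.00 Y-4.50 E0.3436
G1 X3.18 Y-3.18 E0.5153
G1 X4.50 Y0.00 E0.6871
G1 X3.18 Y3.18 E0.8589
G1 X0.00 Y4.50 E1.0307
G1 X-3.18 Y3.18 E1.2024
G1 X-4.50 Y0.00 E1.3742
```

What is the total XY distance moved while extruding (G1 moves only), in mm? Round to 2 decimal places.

27.54 mm

Sum the Euclidean lengths of each G1 segment: total = 27.54 mm.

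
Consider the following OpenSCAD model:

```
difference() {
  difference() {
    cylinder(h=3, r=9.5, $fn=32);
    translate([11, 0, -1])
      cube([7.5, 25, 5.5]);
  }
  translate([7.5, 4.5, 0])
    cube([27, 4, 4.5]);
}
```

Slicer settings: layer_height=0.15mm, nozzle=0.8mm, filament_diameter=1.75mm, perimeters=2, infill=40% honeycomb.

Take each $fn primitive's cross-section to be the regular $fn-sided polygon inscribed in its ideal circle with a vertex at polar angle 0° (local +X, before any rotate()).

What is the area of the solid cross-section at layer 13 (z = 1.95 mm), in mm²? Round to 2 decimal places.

281.14 mm²

At z = 1.95 mm: the cylinder: section is a regular 32-gon, circumradius r=9.5 (area = (32/2)·9.500²·sin(360°/32) = 281.71 mm²); the 7.5×25 cube at (11, 0) contributes its full rectangle (area 187.50 mm²); Taking the first minus the rest: starting from the r=9.5 cylinder (281.71 mm²), the 7.5×25 cube at (11, 0) misses the remaining region (no effect) — area = 281.71 mm²; the cube at (7.5, 4.5) is present — its section is the full 27×4 rectangle (area 108.00 mm²); Taking the first minus the rest: starting from that combined region (281.71 mm²), the 27×4 cube at (7.5, 4.5) partially overlaps it — only the 0.57 mm² overlap (of its 108.00 mm²) is removed, clipping the outline — area = 281.14 mm². Overall, the cross-section is a single solid region. Net area = 281.14 mm².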